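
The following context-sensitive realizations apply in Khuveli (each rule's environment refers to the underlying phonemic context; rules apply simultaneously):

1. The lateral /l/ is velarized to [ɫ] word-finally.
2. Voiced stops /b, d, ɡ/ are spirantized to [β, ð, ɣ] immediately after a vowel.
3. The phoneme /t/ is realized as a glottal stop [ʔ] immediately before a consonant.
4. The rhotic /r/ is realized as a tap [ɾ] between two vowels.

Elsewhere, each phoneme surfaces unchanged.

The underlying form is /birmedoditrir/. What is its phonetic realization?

[birmeðoðiʔrir]

/b/ (word-initial): rule 2 targets it, but not immediately after a vowel → unchanged [b].
/i/ — not in any rule's target class → [i].
/r/ — between /i/ and /m/; rule 4 does not apply here → [r].
/m/ (between /r/ and /e/) is unaffected → [m].
/e/ (between /m/ and /d/) is unaffected → [e].
/d/ meets the environment for rule 2 (immediately after a vowel) → [ð].
/o/ (between /d/ and /d/): no rule targets it → [o].
Rule 2 applies to /d/ (between /o/ and /i/: immediately after a vowel) → [ð].
/i/ (between /d/ and /t/) is unaffected → [i].
/t/ meets the environment for rule 3 (immediately before a consonant) → [ʔ].
/r/ (between /t/ and /i/) is in the target of rule 4 but the environment (between two vowels) is not met → [r].
/i/ (between /r/ and /r/): no rule targets it → [i].
/r/ (word-final) is in the target of rule 4 but the environment (between two vowels) is not met → [r].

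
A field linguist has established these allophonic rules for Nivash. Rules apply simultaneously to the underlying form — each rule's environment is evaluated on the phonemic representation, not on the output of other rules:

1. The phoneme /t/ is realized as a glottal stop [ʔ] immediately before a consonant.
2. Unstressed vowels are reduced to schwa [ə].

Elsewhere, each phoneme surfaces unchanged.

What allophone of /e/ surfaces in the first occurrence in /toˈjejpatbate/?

[e]

/e/ — between /j/ and /j/; rule 2 does not apply here → [e].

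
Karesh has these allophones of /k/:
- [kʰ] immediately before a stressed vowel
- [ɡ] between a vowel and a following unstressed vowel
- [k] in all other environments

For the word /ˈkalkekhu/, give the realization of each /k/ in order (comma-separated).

[kʰ], [k], [k]

Occurrence 1 (position 1): immediately before a stressed vowel → [kʰ].
Occurrence 2 (position 4): no conditioning environment matches → elsewhere allophone [k].
Occurrence 3 (position 6): no conditioning environment matches → elsewhere allophone [k].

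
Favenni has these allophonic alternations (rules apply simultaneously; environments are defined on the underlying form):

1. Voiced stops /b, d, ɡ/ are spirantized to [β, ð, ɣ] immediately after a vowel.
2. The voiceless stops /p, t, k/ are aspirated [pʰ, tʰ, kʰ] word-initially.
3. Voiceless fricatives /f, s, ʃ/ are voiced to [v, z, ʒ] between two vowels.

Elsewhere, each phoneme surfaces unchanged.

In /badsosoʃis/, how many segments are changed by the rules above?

Segments that undergo a rule: /d/ → [ð] (rule 1); /s/ → [z] (rule 3); /ʃ/ → [ʒ] (rule 3).
All other segments surface unchanged.

3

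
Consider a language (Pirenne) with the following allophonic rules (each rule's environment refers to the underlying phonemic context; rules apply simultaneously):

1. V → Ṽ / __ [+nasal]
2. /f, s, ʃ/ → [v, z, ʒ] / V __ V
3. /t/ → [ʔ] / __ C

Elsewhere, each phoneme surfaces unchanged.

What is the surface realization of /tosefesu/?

/t/ (word-initial) is in the target of rule 3 but the environment (immediately before a consonant) is not met → [t].
/o/ (between /t/ and /s/): rule 1 targets it, but not before a nasal consonant → unchanged [o].
/s/ — between /o/ and /e/, between two vowels — surfaces as [z] (rule 2).
/e/ — between /s/ and /f/; rule 1 does not apply here → [e].
Rule 2 applies to /f/ (between /e/ and /e/: between two vowels) → [v].
/e/ (between /f/ and /s/) is in the target of rule 1 but the environment (before a nasal consonant) is not met → [e].
/s/ (between /e/ and /u/) occurs between two vowels → [z] by rule 2.
/u/ — word-final; rule 1 does not apply here → [u].

[tozevezu]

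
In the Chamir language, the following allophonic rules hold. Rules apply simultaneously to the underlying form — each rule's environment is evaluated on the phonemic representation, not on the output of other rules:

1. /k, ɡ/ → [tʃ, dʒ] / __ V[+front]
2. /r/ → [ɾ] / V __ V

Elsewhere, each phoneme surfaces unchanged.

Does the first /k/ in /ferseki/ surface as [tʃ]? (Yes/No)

Yes

/k/ (between /e/ and /i/): before a front vowel, so rule 1 applies → [tʃ].
The actual realization is [tʃ], which matches [tʃ].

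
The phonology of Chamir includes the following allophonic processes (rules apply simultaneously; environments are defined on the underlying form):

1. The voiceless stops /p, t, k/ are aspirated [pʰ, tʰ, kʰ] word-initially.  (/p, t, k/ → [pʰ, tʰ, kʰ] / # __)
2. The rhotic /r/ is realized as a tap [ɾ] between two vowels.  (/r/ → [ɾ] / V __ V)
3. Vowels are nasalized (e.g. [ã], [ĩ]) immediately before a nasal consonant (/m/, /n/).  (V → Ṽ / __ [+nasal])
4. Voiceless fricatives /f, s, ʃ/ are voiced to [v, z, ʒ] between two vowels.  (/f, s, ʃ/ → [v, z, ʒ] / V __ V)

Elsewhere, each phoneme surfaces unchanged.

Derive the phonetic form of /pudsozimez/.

/p/ (word-initial): word-initially, so rule 1 applies → [pʰ].
/u/ (between /p/ and /d/) is in the target of rule 3 but the environment (before a nasal consonant) is not met → [u].
/s/ (between /d/ and /o/) is in the target of rule 4 but the environment (between two vowels) is not met → [s].
/o/ — between /s/ and /z/; rule 3 does not apply here → [o].
Rule 3 applies to /i/ (between /z/ and /m/: before a nasal consonant) → [ĩ].
/e/ — between /m/ and /z/; rule 3 does not apply here → [e].

[pʰudsozĩmez]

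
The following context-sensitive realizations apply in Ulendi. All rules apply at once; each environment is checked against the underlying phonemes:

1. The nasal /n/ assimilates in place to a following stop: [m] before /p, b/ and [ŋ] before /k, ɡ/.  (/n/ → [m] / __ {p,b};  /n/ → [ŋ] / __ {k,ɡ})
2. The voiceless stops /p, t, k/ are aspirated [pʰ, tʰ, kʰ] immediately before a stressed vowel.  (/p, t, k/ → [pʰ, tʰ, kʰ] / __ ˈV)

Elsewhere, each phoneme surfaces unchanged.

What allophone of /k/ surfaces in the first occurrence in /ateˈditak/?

[k]

/k/ (word-final): rule 2 targets it, but not immediately before a stressed vowel → unchanged [k].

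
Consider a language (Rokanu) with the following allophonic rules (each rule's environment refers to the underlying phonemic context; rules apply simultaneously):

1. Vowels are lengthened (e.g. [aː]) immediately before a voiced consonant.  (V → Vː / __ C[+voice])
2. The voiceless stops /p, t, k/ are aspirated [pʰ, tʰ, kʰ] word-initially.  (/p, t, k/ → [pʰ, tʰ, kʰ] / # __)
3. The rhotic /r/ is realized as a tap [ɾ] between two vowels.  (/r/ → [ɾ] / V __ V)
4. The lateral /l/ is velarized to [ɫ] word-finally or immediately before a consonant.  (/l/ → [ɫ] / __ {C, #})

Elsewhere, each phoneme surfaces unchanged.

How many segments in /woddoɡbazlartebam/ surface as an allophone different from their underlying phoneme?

Segments that undergo a rule: /o/ → [oː] (rule 1); /o/ → [oː] (rule 1); /a/ → [aː] (rule 1); /a/ → [aː] (rule 1); /e/ → [eː] (rule 1); /a/ → [aː] (rule 1).
All other segments surface unchanged.

6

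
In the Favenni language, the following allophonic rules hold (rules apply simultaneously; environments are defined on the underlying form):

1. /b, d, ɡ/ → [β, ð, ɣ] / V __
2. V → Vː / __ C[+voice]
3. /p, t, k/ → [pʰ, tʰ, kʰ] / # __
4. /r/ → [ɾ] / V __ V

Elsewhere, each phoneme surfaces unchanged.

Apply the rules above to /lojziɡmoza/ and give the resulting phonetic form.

/l/ stays [l].
/o/ (between /l/ and /j/) occurs before a voiced consonant → [oː] by rule 2.
/j/ stays [j].
/z/ (between /j/ and /i/) is unaffected → [z].
/i/ (between /z/ and /ɡ/) occurs before a voiced consonant → [iː] by rule 2.
Rule 1 applies to /ɡ/ (between /i/ and /m/: immediately after a vowel) → [ɣ].
/m/ (between /ɡ/ and /o/): no rule targets it → [m].
/o/ — between /m/ and /z/, before a voiced consonant — surfaces as [oː] (rule 2).
/z/ (between /o/ and /a/): no rule targets it → [z].
/a/ (word-final) is in the target of rule 2 but the environment (before a voiced consonant) is not met → [a].

[loːjziːɣmoːza]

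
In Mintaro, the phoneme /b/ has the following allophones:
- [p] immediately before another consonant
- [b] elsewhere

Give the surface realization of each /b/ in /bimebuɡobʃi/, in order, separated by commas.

Occurrence 1 (position 1): no conditioning environment matches → elsewhere allophone [b].
Occurrence 2 (position 5): no conditioning environment matches → elsewhere allophone [b].
Occurrence 3 (position 9): immediately before another consonant → [p].

[b], [b], [p]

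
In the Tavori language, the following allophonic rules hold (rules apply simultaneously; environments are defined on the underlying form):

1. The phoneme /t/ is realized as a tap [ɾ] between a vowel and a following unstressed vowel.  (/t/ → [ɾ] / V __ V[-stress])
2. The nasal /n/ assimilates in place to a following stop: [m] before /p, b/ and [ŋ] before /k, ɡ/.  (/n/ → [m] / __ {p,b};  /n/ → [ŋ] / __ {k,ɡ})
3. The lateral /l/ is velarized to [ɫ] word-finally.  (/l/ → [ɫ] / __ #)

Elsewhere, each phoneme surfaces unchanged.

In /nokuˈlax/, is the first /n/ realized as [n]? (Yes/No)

Yes

/n/ (word-initial) fails the environment for rule 2, so it stays [n].
The actual realization is [n], which matches [n].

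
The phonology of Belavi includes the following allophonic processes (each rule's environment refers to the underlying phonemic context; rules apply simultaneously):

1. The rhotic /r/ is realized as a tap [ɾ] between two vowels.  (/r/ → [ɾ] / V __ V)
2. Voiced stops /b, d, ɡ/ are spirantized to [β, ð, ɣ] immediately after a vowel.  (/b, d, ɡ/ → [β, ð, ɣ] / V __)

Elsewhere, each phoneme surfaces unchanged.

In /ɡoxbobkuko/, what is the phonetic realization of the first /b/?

/b/ (between /x/ and /o/) fails the environment for rule 2, so it stays [b].

[b]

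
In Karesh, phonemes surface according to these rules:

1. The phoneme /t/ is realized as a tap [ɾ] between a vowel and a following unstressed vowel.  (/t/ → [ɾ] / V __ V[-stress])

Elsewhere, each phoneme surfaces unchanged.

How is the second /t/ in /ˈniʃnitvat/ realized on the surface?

/t/ (word-final) fails the environment for rule 1, so it stays [t].

[t]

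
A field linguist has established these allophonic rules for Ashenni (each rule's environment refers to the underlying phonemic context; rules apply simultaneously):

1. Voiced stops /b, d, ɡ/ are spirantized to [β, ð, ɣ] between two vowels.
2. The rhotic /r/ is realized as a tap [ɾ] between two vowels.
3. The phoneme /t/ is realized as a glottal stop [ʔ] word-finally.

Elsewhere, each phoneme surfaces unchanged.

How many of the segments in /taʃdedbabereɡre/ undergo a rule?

Segments that undergo a rule: /b/ → [β] (rule 1); /r/ → [ɾ] (rule 2).
All other segments surface unchanged.

2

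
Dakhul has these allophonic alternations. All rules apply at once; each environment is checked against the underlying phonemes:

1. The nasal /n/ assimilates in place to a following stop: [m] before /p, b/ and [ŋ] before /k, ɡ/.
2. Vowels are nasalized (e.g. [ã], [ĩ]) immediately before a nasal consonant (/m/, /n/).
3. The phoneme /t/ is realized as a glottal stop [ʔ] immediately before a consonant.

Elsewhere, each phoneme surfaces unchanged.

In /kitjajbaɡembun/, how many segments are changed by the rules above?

3

Segments that undergo a rule: /t/ → [ʔ] (rule 3); /e/ → [ẽ] (rule 2); /u/ → [ũ] (rule 2).
All other segments surface unchanged.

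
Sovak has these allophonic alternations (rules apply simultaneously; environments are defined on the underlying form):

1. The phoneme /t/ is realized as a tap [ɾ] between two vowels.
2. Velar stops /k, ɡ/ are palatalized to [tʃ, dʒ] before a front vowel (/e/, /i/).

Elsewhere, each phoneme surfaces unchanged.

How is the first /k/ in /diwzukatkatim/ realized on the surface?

[k]

/k/ (between /u/ and /a/) is in the target of rule 2 but the environment (before a front vowel) is not met → [k].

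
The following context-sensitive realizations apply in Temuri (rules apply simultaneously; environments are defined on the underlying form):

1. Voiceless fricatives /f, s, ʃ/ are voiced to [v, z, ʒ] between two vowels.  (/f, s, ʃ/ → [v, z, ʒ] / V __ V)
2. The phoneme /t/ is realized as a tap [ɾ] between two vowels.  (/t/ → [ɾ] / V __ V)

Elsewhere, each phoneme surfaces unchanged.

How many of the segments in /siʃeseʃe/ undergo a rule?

3

Segments that undergo a rule: /ʃ/ → [ʒ] (rule 1); /s/ → [z] (rule 1); /ʃ/ → [ʒ] (rule 1).
All other segments surface unchanged.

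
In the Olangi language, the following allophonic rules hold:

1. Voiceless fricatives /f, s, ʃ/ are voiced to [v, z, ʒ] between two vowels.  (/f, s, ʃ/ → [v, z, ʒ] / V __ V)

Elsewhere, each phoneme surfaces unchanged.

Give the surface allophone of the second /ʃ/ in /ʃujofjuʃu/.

/ʃ/ — between /u/ and /u/, between two vowels — surfaces as [ʒ] (rule 1).

[ʒ]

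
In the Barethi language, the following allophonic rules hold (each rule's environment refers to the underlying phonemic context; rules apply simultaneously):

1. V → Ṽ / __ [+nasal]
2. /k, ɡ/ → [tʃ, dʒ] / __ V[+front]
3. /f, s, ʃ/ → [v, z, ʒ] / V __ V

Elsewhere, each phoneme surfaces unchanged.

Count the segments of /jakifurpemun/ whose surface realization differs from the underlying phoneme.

4

Segments that undergo a rule: /k/ → [tʃ] (rule 2); /f/ → [v] (rule 3); /e/ → [ẽ] (rule 1); /u/ → [ũ] (rule 1).
All other segments surface unchanged.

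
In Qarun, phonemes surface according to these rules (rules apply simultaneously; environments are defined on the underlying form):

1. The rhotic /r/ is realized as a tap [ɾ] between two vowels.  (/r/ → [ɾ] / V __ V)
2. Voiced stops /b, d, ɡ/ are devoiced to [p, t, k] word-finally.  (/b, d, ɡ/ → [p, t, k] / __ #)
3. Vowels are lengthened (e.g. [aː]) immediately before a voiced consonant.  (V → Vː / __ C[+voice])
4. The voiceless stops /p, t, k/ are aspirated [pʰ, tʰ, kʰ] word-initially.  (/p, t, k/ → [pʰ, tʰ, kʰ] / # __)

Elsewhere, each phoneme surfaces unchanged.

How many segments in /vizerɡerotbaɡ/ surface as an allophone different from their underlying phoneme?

Segments that undergo a rule: /i/ → [iː] (rule 3); /e/ → [eː] (rule 3); /e/ → [eː] (rule 3); /r/ → [ɾ] (rule 1); /a/ → [aː] (rule 3); /ɡ/ → [k] (rule 2).
All other segments surface unchanged.

6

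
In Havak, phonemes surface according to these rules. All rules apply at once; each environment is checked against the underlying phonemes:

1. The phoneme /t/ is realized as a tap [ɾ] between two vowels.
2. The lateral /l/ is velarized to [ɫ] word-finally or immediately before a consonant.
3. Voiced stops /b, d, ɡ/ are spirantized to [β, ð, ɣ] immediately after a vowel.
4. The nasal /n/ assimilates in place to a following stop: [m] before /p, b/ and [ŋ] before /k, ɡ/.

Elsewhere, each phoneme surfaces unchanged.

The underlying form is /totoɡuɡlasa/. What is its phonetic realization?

[toɾoɣuɣlasa]

/t/ (word-initial) fails the environment for rule 1, so it stays [t].
/o/ stays [o].
/t/ — between /o/ and /o/, between two vowels — surfaces as [ɾ] (rule 1).
/o/ (between /t/ and /ɡ/): no rule targets it → [o].
Rule 3 applies to /ɡ/ (between /o/ and /u/: immediately after a vowel) → [ɣ].
/u/ (between /ɡ/ and /ɡ/): no rule targets it → [u].
/ɡ/ — between /u/ and /l/, immediately after a vowel — surfaces as [ɣ] (rule 3).
/l/ (between /ɡ/ and /a/) fails the environment for rule 2, so it stays [l].
/a/ stays [a].
/s/ (between /a/ and /a/): no rule targets it → [s].
/a/ stays [a].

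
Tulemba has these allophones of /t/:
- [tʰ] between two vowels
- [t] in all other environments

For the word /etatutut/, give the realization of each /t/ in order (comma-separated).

Occurrence 1 (position 2): between two vowels → [tʰ].
Occurrence 2 (position 4): between two vowels → [tʰ].
Occurrence 3 (position 6): between two vowels → [tʰ].
Occurrence 4 (position 8): no conditioning environment matches → elsewhere allophone [t].

[tʰ], [tʰ], [tʰ], [t]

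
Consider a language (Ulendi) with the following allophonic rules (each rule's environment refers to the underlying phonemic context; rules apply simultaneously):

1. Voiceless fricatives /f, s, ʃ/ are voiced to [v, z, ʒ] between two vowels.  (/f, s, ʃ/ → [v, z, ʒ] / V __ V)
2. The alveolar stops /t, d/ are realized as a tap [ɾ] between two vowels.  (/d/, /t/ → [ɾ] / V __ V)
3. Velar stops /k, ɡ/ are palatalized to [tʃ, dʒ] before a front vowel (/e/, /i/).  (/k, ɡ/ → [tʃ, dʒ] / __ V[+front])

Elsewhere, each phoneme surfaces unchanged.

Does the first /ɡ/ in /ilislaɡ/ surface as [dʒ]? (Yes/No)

/ɡ/ (word-final): rule 3 targets it, but not before a front vowel → unchanged [ɡ].
The actual realization is [ɡ], not [dʒ].

No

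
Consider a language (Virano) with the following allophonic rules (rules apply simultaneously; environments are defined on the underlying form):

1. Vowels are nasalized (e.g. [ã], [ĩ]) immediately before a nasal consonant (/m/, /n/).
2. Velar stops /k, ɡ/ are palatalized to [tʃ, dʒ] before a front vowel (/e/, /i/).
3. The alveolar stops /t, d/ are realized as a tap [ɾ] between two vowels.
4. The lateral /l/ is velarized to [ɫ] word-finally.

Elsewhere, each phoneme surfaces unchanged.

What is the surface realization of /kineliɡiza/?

Rule 2 applies to /k/ (word-initial: before a front vowel) → [tʃ].
/i/ meets the environment for rule 1 (before a nasal consonant) → [ĩ].
/n/ stays [n].
/e/ (between /n/ and /l/) fails the environment for rule 1, so it stays [e].
/l/ (between /e/ and /i/): rule 4 targets it, but not word-finally → unchanged [l].
/i/ (between /l/ and /ɡ/) is in the target of rule 1 but the environment (before a nasal consonant) is not met → [i].
/ɡ/ meets the environment for rule 2 (before a front vowel) → [dʒ].
/i/ — between /ɡ/ and /z/; rule 1 does not apply here → [i].
/z/ stays [z].
/a/ (word-final) is in the target of rule 1 but the environment (before a nasal consonant) is not met → [a].

[tʃĩnelidʒiza]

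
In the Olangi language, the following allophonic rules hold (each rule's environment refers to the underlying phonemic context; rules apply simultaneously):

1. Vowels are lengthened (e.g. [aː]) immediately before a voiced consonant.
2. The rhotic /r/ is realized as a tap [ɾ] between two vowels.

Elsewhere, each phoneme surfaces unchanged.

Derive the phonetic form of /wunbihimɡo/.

[wuːnbihiːmɡo]

/u/ meets the environment for rule 1 (before a voiced consonant) → [uː].
/i/ (between /b/ and /h/): rule 1 targets it, but not before a voiced consonant → unchanged [i].
/i/ meets the environment for rule 1 (before a voiced consonant) → [iː].
/o/ — word-final; rule 1 does not apply here → [o].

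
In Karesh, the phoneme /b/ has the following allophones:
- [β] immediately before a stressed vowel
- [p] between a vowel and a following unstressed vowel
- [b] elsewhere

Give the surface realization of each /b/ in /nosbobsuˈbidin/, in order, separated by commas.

[b], [b], [β]

Occurrence 1 (position 4): no conditioning environment matches → elsewhere allophone [b].
Occurrence 2 (position 6): no conditioning environment matches → elsewhere allophone [b].
Occurrence 3 (position 9): immediately before a stressed vowel → [β].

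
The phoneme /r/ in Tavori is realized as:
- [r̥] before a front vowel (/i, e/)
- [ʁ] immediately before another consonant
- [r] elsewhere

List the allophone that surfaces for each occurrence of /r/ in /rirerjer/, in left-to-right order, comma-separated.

Occurrence 1 (position 1): before a front vowel (/i, e/) → [r̥].
Occurrence 2 (position 3): before a front vowel (/i, e/) → [r̥].
Occurrence 3 (position 5): immediately before another consonant → [ʁ].
Occurrence 4 (position 8): no conditioning environment matches → elsewhere allophone [r].

[r̥], [r̥], [ʁ], [r]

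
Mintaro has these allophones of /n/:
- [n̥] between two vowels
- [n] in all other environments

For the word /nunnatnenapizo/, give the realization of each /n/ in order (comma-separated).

[n], [n], [n], [n], [n̥]

Occurrence 1 (position 1): no conditioning environment matches → elsewhere allophone [n].
Occurrence 2 (position 3): no conditioning environment matches → elsewhere allophone [n].
Occurrence 3 (position 4): no conditioning environment matches → elsewhere allophone [n].
Occurrence 4 (position 7): no conditioning environment matches → elsewhere allophone [n].
Occurrence 5 (position 9): between two vowels → [n̥].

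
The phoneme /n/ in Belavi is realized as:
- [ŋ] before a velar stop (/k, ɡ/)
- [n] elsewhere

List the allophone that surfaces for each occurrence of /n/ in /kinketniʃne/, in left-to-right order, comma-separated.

[ŋ], [n], [n]

Occurrence 1 (position 3): before a velar stop → [ŋ].
Occurrence 2 (position 7): no conditioning environment matches → elsewhere allophone [n].
Occurrence 3 (position 10): no conditioning environment matches → elsewhere allophone [n].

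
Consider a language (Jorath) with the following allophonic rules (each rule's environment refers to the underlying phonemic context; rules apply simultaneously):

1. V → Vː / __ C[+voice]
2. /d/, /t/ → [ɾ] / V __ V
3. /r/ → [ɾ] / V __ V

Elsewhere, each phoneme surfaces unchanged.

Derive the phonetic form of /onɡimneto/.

/o/ meets the environment for rule 1 (before a voiced consonant) → [oː].
/i/ (between /ɡ/ and /m/) occurs before a voiced consonant → [iː] by rule 1.
/e/ (between /n/ and /t/) is in the target of rule 1 but the environment (before a voiced consonant) is not met → [e].
/t/ — between /e/ and /o/, between two vowels — surfaces as [ɾ] (rule 2).
/o/ — word-final; rule 1 does not apply here → [o].

[oːnɡiːmneɾo]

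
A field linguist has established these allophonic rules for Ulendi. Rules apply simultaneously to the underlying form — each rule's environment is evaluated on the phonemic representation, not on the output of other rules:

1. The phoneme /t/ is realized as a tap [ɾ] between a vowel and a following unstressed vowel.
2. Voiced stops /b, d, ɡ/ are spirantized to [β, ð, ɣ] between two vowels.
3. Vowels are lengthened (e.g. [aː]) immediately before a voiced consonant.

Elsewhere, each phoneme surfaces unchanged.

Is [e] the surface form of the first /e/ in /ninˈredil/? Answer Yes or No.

No

/e/ (between /r/ and /d/): before a voiced consonant, so rule 3 applies → [eː].
The actual realization is [eː], not [e].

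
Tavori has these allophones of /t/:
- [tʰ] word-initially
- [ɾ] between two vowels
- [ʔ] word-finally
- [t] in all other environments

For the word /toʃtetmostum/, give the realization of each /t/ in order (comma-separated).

[tʰ], [t], [t], [t]

Occurrence 1 (position 1): word-initially → [tʰ].
Occurrence 2 (position 4): no conditioning environment matches → elsewhere allophone [t].
Occurrence 3 (position 6): no conditioning environment matches → elsewhere allophone [t].
Occurrence 4 (position 10): no conditioning environment matches → elsewhere allophone [t].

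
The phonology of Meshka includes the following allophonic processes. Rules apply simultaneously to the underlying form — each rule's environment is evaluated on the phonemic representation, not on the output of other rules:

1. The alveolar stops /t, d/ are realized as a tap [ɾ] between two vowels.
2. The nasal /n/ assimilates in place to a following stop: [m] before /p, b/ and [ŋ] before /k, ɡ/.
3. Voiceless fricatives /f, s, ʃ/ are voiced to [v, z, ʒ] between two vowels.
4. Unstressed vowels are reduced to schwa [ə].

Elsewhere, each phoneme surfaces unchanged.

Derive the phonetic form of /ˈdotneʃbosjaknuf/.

/d/ — word-initial; rule 1 does not apply here → [d].
/o/ — between /d/ and /t/; rule 4 does not apply here → [o].
/t/ (between /o/ and /n/) is in the target of rule 1 but the environment (between two vowels) is not met → [t].
/n/ (between /t/ and /e/) is in the target of rule 2 but the environment (before a labial or velar stop) is not met → [n].
Rule 4 applies to /e/ (between /n/ and /ʃ/: in an unstressed syllable) → [ə].
/ʃ/ (between /e/ and /b/): rule 3 targets it, but not between two vowels → unchanged [ʃ].
Rule 4 applies to /o/ (between /b/ and /s/: in an unstressed syllable) → [ə].
/s/ (between /o/ and /j/): rule 3 targets it, but not between two vowels → unchanged [s].
/a/ meets the environment for rule 4 (in an unstressed syllable) → [ə].
/n/ (between /k/ and /u/): rule 2 targets it, but not before a labial or velar stop → unchanged [n].
Rule 4 applies to /u/ (between /n/ and /f/: in an unstressed syllable) → [ə].
/f/ — word-final; rule 3 does not apply here → [f].

[ˈdotnəʃbəsjəknəf]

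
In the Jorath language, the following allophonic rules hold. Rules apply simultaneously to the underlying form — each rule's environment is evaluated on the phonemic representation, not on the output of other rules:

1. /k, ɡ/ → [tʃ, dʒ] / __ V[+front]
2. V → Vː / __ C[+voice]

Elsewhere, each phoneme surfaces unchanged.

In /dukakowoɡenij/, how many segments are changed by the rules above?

Segments that undergo a rule: /o/ → [oː] (rule 2); /o/ → [oː] (rule 2); /ɡ/ → [dʒ] (rule 1); /e/ → [eː] (rule 2); /i/ → [iː] (rule 2).
All other segments surface unchanged.

5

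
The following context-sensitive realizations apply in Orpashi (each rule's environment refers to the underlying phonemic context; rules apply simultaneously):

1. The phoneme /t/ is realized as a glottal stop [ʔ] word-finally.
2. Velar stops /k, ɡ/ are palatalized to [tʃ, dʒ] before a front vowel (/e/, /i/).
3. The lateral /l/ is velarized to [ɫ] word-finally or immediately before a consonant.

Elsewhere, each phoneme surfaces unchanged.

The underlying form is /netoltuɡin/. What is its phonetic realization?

/n/ (word-initial) is unaffected → [n].
/e/ (between /n/ and /t/) is unaffected → [e].
/t/ (between /e/ and /o/) fails the environment for rule 1, so it stays [t].
/o/ (between /t/ and /l/): no rule targets it → [o].
/l/ (between /o/ and /t/): word-finally or immediately before a consonant, so rule 3 applies → [ɫ].
/t/ (between /l/ and /u/) is in the target of rule 1 but the environment (word-finally) is not met → [t].
/u/ (between /t/ and /ɡ/): no rule targets it → [u].
/ɡ/ (between /u/ and /i/): before a front vowel, so rule 2 applies → [dʒ].
/i/ (between /ɡ/ and /n/): no rule targets it → [i].
/n/ stays [n].

[netoɫtudʒin]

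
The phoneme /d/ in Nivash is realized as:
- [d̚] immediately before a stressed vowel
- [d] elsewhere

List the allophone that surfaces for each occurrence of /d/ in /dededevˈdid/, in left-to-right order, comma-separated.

Occurrence 1 (position 1): no conditioning environment matches → elsewhere allophone [d].
Occurrence 2 (position 3): no conditioning environment matches → elsewhere allophone [d].
Occurrence 3 (position 5): no conditioning environment matches → elsewhere allophone [d].
Occurrence 4 (position 8): immediately before a stressed vowel → [d̚].
Occurrence 5 (position 10): no conditioning environment matches → elsewhere allophone [d].

[d], [d], [d], [d̚], [d]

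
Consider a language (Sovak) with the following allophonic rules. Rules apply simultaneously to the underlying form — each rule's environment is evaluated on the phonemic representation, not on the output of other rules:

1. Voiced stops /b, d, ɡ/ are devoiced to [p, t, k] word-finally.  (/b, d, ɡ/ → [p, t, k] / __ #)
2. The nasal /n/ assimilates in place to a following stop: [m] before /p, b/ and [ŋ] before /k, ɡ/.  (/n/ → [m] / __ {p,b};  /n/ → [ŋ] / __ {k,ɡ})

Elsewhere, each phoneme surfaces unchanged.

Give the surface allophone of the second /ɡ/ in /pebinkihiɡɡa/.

[ɡ]

/ɡ/ (between /ɡ/ and /a/): rule 1 targets it, but not word-finally → unchanged [ɡ].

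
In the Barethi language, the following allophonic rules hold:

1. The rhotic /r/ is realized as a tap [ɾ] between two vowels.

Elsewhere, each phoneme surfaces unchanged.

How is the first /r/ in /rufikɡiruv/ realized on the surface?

/r/ (word-initial): rule 1 targets it, but not between two vowels → unchanged [r].

[r]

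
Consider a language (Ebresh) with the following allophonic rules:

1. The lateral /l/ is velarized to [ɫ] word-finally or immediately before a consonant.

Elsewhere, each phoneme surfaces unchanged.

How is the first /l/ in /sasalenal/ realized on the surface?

/l/ (between /a/ and /e/): rule 1 targets it, but not word-finally or immediately before a consonant → unchanged [l].

[l]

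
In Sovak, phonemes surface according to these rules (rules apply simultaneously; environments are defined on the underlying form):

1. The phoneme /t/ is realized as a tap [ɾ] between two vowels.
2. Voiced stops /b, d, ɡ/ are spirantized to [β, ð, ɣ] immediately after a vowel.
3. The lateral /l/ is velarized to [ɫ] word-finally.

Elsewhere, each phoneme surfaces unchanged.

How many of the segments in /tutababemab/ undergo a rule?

Segments that undergo a rule: /t/ → [ɾ] (rule 1); /b/ → [β] (rule 2); /b/ → [β] (rule 2); /b/ → [β] (rule 2).
All other segments surface unchanged.

4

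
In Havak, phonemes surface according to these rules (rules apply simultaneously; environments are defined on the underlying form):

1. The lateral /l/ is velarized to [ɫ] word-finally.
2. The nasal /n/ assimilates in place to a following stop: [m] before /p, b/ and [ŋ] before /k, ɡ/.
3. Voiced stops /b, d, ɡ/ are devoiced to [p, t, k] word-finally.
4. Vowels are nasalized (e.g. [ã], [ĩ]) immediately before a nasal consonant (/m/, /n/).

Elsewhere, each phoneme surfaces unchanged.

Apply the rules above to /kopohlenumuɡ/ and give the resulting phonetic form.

[kopohlẽnũmuk]

/k/ stays [k].
/o/ — between /k/ and /p/; rule 4 does not apply here → [o].
/p/ stays [p].
/o/ — between /p/ and /h/; rule 4 does not apply here → [o].
/h/ — not in any rule's target class → [h].
/l/ — between /h/ and /e/; rule 1 does not apply here → [l].
/e/ (between /l/ and /n/) occurs before a nasal consonant → [ẽ] by rule 4.
/n/ (between /e/ and /u/) is in the target of rule 2 but the environment (before a labial or velar stop) is not met → [n].
/u/ meets the environment for rule 4 (before a nasal consonant) → [ũ].
/m/ (between /u/ and /u/): no rule targets it → [m].
/u/ (between /m/ and /ɡ/): rule 4 targets it, but not before a nasal consonant → unchanged [u].
/ɡ/ meets the environment for rule 3 (word-finally) → [k].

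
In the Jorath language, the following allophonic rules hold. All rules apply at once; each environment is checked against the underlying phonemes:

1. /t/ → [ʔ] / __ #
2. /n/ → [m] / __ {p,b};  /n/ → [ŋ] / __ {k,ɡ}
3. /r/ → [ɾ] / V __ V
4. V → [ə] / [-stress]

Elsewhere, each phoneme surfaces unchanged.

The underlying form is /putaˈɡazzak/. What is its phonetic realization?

[pətəˈɡazzək]

/p/ (word-initial): no rule targets it → [p].
/u/ (between /p/ and /t/): in an unstressed syllable, so rule 4 applies → [ə].
/t/ — between /u/ and /a/; rule 1 does not apply here → [t].
/a/ meets the environment for rule 4 (in an unstressed syllable) → [ə].
/ɡ/ — not in any rule's target class → [ɡ].
/a/ (between /ɡ/ and /z/) is in the target of rule 4 but the environment (in an unstressed syllable) is not met → [a].
/z/ stays [z].
/z/ stays [z].
/a/ meets the environment for rule 4 (in an unstressed syllable) → [ə].
/k/ (word-final): no rule targets it → [k].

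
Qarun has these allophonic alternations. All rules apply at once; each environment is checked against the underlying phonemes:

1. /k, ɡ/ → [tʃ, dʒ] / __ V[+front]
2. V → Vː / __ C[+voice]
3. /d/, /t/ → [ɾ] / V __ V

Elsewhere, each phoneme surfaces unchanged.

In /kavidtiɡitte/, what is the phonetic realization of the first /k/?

/k/ — word-initial; rule 1 does not apply here → [k].

[k]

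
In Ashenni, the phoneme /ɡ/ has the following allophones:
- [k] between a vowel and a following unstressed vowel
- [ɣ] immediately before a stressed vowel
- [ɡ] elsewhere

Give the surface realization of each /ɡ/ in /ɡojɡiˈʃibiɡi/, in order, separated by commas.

[ɡ], [ɡ], [k]

Occurrence 1 (position 1): no conditioning environment matches → elsewhere allophone [ɡ].
Occurrence 2 (position 4): no conditioning environment matches → elsewhere allophone [ɡ].
Occurrence 3 (position 10): between a vowel and a following unstressed vowel → [k].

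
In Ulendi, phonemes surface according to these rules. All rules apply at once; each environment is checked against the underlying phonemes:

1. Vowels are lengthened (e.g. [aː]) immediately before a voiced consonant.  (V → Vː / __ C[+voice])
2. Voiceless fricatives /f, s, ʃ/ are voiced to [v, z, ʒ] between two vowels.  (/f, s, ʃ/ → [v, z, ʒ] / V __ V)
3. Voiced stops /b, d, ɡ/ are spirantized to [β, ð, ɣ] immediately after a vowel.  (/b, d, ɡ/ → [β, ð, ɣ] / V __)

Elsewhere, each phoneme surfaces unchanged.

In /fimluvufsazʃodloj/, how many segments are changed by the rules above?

6

Segments that undergo a rule: /i/ → [iː] (rule 1); /u/ → [uː] (rule 1); /a/ → [aː] (rule 1); /o/ → [oː] (rule 1); /d/ → [ð] (rule 3); /o/ → [oː] (rule 1).
All other segments surface unchanged.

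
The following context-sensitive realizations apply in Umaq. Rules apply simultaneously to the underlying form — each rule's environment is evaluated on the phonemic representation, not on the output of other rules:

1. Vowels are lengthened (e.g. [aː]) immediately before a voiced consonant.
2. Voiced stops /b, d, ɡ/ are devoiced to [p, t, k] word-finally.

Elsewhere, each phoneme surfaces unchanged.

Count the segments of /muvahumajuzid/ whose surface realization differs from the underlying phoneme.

6

Segments that undergo a rule: /u/ → [uː] (rule 1); /u/ → [uː] (rule 1); /a/ → [aː] (rule 1); /u/ → [uː] (rule 1); /i/ → [iː] (rule 1); /d/ → [t] (rule 2).
All other segments surface unchanged.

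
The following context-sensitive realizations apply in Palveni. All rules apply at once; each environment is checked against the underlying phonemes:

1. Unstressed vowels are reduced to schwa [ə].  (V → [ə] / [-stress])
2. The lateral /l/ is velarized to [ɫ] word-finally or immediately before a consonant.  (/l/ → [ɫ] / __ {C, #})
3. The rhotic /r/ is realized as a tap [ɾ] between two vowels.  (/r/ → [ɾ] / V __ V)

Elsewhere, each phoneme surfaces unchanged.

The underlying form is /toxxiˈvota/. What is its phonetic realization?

/t/ — not in any rule's target class → [t].
/o/ — between /t/ and /x/, in an unstressed syllable — surfaces as [ə] (rule 1).
/x/ (between /o/ and /x/): no rule targets it → [x].
/x/ (between /x/ and /i/) is unaffected → [x].
/i/ meets the environment for rule 1 (in an unstressed syllable) → [ə].
/v/ (between /i/ and /o/): no rule targets it → [v].
/o/ (between /v/ and /t/): rule 1 targets it, but not in an unstressed syllable → unchanged [o].
/t/ — not in any rule's target class → [t].
/a/ (word-final) occurs in an unstressed syllable → [ə] by rule 1.

[təxxəˈvotə]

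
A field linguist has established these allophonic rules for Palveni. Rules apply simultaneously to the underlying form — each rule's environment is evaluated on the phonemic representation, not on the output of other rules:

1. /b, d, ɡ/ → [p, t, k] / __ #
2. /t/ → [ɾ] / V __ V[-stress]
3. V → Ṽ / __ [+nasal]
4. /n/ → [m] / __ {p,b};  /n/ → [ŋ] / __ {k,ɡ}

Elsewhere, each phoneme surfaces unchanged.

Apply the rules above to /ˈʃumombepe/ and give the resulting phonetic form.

/u/ meets the environment for rule 3 (before a nasal consonant) → [ũ].
Rule 3 applies to /o/ (between /m/ and /m/: before a nasal consonant) → [õ].
/b/ — between /m/ and /e/; rule 1 does not apply here → [b].
/e/ (between /b/ and /p/) is in the target of rule 3 but the environment (before a nasal consonant) is not met → [e].
/e/ — word-final; rule 3 does not apply here → [e].

[ˈʃũmõmbepe]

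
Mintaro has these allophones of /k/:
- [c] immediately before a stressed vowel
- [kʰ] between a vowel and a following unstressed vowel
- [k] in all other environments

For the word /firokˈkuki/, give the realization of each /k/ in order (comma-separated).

Occurrence 1 (position 5): no conditioning environment matches → elsewhere allophone [k].
Occurrence 2 (position 6): immediately before a stressed vowel → [c].
Occurrence 3 (position 8): between a vowel and a following unstressed vowel → [kʰ].

[k], [c], [kʰ]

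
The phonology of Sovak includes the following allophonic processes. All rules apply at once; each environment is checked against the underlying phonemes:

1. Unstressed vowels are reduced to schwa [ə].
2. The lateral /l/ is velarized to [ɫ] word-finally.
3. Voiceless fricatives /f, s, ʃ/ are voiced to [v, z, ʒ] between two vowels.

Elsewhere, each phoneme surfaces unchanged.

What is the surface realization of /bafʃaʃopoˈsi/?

[bəfʃəʒəpəˈzi]

/b/ — not in any rule's target class → [b].
Rule 1 applies to /a/ (between /b/ and /f/: in an unstressed syllable) → [ə].
/f/ (between /a/ and /ʃ/) fails the environment for rule 3, so it stays [f].
/ʃ/ (between /f/ and /a/): rule 3 targets it, but not between two vowels → unchanged [ʃ].
/a/ meets the environment for rule 1 (in an unstressed syllable) → [ə].
/ʃ/ (between /a/ and /o/) occurs between two vowels → [ʒ] by rule 3.
/o/ (between /ʃ/ and /p/) occurs in an unstressed syllable → [ə] by rule 1.
/p/ (between /o/ and /o/): no rule targets it → [p].
Rule 1 applies to /o/ (between /p/ and /s/: in an unstressed syllable) → [ə].
/s/ (between /o/ and /i/) occurs between two vowels → [z] by rule 3.
/i/ (word-final): rule 1 targets it, but not in an unstressed syllable → unchanged [i].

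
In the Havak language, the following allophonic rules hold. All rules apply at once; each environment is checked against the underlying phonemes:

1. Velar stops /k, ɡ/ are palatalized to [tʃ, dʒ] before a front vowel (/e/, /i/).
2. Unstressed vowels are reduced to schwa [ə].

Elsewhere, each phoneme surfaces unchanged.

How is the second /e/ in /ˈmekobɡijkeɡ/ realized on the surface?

[ə]

/e/ (between /k/ and /ɡ/): in an unstressed syllable, so rule 2 applies → [ə].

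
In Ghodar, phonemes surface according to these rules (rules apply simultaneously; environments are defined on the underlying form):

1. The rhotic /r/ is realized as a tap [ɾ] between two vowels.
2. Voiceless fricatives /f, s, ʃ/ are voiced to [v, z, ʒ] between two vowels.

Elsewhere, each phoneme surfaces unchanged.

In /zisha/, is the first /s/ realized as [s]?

/s/ (between /i/ and /h/): rule 2 targets it, but not between two vowels → unchanged [s].
The actual realization is [s], which matches [s].

Yes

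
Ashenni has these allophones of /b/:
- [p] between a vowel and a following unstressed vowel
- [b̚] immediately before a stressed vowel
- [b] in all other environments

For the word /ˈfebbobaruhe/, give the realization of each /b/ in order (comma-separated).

Occurrence 1 (position 3): no conditioning environment matches → elsewhere allophone [b].
Occurrence 2 (position 4): no conditioning environment matches → elsewhere allophone [b].
Occurrence 3 (position 6): between a vowel and a following unstressed vowel → [p].

[b], [b], [p]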